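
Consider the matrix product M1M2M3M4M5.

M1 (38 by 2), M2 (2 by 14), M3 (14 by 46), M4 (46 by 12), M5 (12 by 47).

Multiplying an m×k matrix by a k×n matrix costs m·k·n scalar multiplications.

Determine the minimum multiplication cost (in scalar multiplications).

7092

Adjacent pairs: M1M2 = 38·2·14 = 1064; M2M3 = 2·14·46 = 1288; M3M4 = 14·46·12 = 7728; M4M5 = 46·12·47 = 25944.
Length 3: M1..M3: k=1: 0+1288+38·2·46=4784; k=2: 1064+0+38·14·46=25536 → min 4784 | M2..M4: k=2: 0+7728+2·14·12=8064; k=3: 1288+0+2·46·12=2392 → min 2392 | M3..M5: k=3: 0+25944+14·46·47=56212; k=4: 7728+0+14·12·47=15624 → min 15624.
Length 4: M1..M4: k=1: 0+2392+38·2·12=3304; k=2: 1064+7728+38·14·12=15176; k=3: 4784+0+38·46·12=25760 → min 3304 | M2..M5: k=2: 0+15624+2·14·47=16940; k=3: 1288+25944+2·46·47=31556; k=4: 2392+0+2·12·47=3520 → min 3520.
Length 5: M1..M5: k=1: 0+3520+38·2·47=7092; k=2: 1064+15624+38·14·47=41692; k=3: 4784+25944+38·46·47=112884; k=4: 3304+0+38·12·47=24736 → min 7092.
Optimal order: (M1(((M2M3)M4)M5)) with cost 7092.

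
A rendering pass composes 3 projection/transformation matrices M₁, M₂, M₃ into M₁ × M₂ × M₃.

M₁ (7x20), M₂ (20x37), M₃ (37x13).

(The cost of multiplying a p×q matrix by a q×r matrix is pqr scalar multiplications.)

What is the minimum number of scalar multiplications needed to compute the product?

8547

Order (M₁ × (M₂ × M₃)): (M₂ × M₃): 20×37 by 37×13 → 20×13, cost 20·37·13 = 9620; (M₁ × (M₂ × M₃)): 7×20 by 20×13 → 7×13, cost 7·20·13 = 1820; cumulative 11440. Total 11440.
Order ((M₁ × M₂) × M₃): (M₁ × M₂): 7×20 by 20×37 → 7×37, cost 7·20·37 = 5180; ((M₁ × M₂) × M₃): 7×37 by 37×13 → 7×13, cost 7·37·13 = 3367; cumulative 8547. Total 8547.
Minimum: 8547.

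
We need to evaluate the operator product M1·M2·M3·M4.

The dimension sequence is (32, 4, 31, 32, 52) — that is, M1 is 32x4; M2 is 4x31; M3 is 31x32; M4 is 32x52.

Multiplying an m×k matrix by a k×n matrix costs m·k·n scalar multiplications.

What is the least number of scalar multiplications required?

Adjacent pairs: M1M2 = 32·4·31 = 3968; M2M3 = 4·31·32 = 3968; M3M4 = 31·32·52 = 51584.
Length 3: M1..M3: k=1: 0+3968+32·4·32=8064; k=2: 3968+0+32·31·32=35712 → min 8064 | M2..M4: k=2: 0+51584+4·31·52=58032; k=3: 3968+0+4·32·52=10624 → min 10624.
Length 4: M1..M4: k=1: 0+10624+32·4·52=17280; k=2: 3968+51584+32·31·52=107136; k=3: 8064+0+32·32·52=61312 → min 17280.
Optimal order: (M1·((M2·M3)·M4)) with cost 17280.

17280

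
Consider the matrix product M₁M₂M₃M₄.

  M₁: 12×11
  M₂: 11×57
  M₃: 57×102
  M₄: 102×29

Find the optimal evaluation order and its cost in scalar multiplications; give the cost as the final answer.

100320

Adjacent pairs: M₁M₂ = 12·11·57 = 7524; M₂M₃ = 11·57·102 = 63954; M₃M₄ = 57·102·29 = 168606.
Length 3: M₁..M₃: k=1: 0+63954+12·11·102=77418; k=2: 7524+0+12·57·102=77292 → min 77292 | M₂..M₄: k=2: 0+168606+11·57·29=186789; k=3: 63954+0+11·102·29=96492 → min 96492.
Length 4: M₁..M₄: k=1: 0+96492+12·11·29=100320; k=2: 7524+168606+12·57·29=195966; k=3: 77292+0+12·102·29=112788 → min 100320.
Optimal parenthesization: (M₁((M₂M₃)M₄)) with cost 100320.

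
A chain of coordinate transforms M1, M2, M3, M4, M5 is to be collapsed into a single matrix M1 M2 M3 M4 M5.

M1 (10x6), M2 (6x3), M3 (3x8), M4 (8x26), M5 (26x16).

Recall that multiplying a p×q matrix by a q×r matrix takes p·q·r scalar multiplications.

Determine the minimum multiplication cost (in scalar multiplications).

2532

Adjacent pairs: M1M2 = 10·6·3 = 180; M2M3 = 6·3·8 = 144; M3M4 = 3·8·26 = 624; M4M5 = 8·26·16 = 3328.
Length 3: M1..M3: k=1: 0+144+10·6·8=624; k=2: 180+0+10·3·8=420 → min 420 | M2..M4: k=2: 0+624+6·3·26=1092; k=3: 144+0+6·8·26=1392 → min 1092 | M3..M5: k=3: 0+3328+3·8·16=3712; k=4: 624+0+3·26·16=1872 → min 1872.
Length 4: M1..M4: k=1: 0+1092+10·6·26=2652; k=2: 180+624+10·3·26=1584; k=3: 420+0+10·8·26=2500 → min 1584 | M2..M5: k=2: 0+1872+6·3·16=2160; k=3: 144+3328+6·8·16=4240; k=4: 1092+0+6·26·16=3588 → min 2160.
Length 5: M1..M5: k=1: 0+2160+10·6·16=3120; k=2: 180+1872+10·3·16=2532; k=3: 420+3328+10·8·16=5028; k=4: 1584+0+10·26·16=5744 → min 2532.
Optimal order: ((M1 M2) ((M3 M4) M5)) with cost 2532.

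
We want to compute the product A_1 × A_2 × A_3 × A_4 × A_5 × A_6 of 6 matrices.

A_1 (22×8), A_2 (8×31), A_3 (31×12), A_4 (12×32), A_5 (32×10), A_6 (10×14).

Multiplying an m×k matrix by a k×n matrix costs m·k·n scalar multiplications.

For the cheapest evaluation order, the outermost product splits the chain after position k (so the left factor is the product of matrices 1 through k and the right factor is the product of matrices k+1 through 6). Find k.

Adjacent pairs: A_1A_2 = 22·8·31 = 5456; A_2A_3 = 8·31·12 = 2976; A_3A_4 = 31·12·32 = 11904; A_4A_5 = 12·32·10 = 3840; A_5A_6 = 32·10·14 = 4480.
Length 3: A_1..A_3: k=1: 0+2976+22·8·12=5088; k=2: 5456+0+22·31·12=13640 → min 5088 | A_2..A_4: k=2: 0+11904+8·31·32=19840; k=3: 2976+0+8·12·32=6048 → min 6048 | A_3..A_5: k=3: 0+3840+31·12·10=7560; k=4: 11904+0+31·32·10=21824 → min 7560 | A_4..A_6: k=4: 0+4480+12·32·14=9856; k=5: 3840+0+12·10·14=5520 → min 5520.
Length 4: A_1..A_4: k=1: 0+6048+22·8·32=11680; k=2: 5456+11904+22·31·32=39184; k=3: 5088+0+22·12·32=13536 → min 11680 | A_2..A_5: k=2: 0+7560+8·31·10=10040; k=3: 2976+3840+8·12·10=7776; k=4: 6048+0+8·32·10=8608 → min 7776 | A_3..A_6: k=3: 0+5520+31·12·14=10728; k=4: 11904+4480+31·32·14=30272; k=5: 7560+0+31·10·14=11900 → min 10728.
Length 5: A_1..A_5: k=1: 0+7776+22·8·10=9536; k=2: 5456+7560+22·31·10=19836; k=3: 5088+3840+22·12·10=11568; k=4: 11680+0+22·32·10=18720 → min 9536 | A_2..A_6: k=2: 0+10728+8·31·14=14200; k=3: 2976+5520+8·12·14=9840; k=4: 6048+4480+8·32·14=14112; k=5: 7776+0+8·10·14=8896 → min 8896.
Top-level splits: k=1: (A_1..A_1)·(A_2..A_6) → 0+8896+22·8·14 = 11360; k=2: (A_1..A_2)·(A_3..A_6) → 5456+10728+22·31·14 = 25732; k=3: (A_1..A_3)·(A_4..A_6) → 5088+5520+22·12·14 = 14304; k=4: (A_1..A_4)·(A_5..A_6) → 11680+4480+22·32·14 = 26016; k=5: (A_1..A_5)·(A_6..A_6) → 9536+0+22·10·14 = 12616.
Best split is after A_1, i.e. k = 1.

1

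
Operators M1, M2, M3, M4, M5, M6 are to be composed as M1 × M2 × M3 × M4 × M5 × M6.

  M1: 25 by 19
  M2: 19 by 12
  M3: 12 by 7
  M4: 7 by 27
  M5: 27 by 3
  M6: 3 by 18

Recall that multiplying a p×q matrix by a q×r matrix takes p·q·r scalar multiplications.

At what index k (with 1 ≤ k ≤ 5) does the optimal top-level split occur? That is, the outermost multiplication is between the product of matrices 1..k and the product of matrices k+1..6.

5

Adjacent pairs: M1M2 = 25·19·12 = 5700; M2M3 = 19·12·7 = 1596; M3M4 = 12·7·27 = 2268; M4M5 = 7·27·3 = 567; M5M6 = 27·3·18 = 1458.
Length 3: M1..M3: k=1: 0+1596+25·19·7=4921; k=2: 5700+0+25·12·7=7800 → min 4921 | M2..M4: k=2: 0+2268+19·12·27=8424; k=3: 1596+0+19·7·27=5187 → min 5187 | M3..M5: k=3: 0+567+12·7·3=819; k=4: 2268+0+12·27·3=3240 → min 819 | M4..M6: k=4: 0+1458+7·27·18=4860; k=5: 567+0+7·3·18=945 → min 945.
Length 4: M1..M4: k=1: 0+5187+25·19·27=18012; k=2: 5700+2268+25·12·27=16068; k=3: 4921+0+25·7·27=9646 → min 9646 | M2..M5: k=2: 0+819+19·12·3=1503; k=3: 1596+567+19·7·3=2562; k=4: 5187+0+19·27·3=6726 → min 1503 | M3..M6: k=3: 0+945+12·7·18=2457; k=4: 2268+1458+12·27·18=9558; k=5: 819+0+12·3·18=1467 → min 1467.
Length 5: M1..M5: k=1: 0+1503+25·19·3=2928; k=2: 5700+819+25·12·3=7419; k=3: 4921+567+25·7·3=6013; k=4: 9646+0+25·27·3=11671 → min 2928 | M2..M6: k=2: 0+1467+19·12·18=5571; k=3: 1596+945+19·7·18=4935; k=4: 5187+1458+19·27·18=15879; k=5: 1503+0+19·3·18=2529 → min 2529.
Top-level splits: k=1: (M1..M1)·(M2..M6) → 0+2529+25·19·18 = 11079; k=2: (M1..M2)·(M3..M6) → 5700+1467+25·12·18 = 12567; k=3: (M1..M3)·(M4..M6) → 4921+945+25·7·18 = 9016; k=4: (M1..M4)·(M5..M6) → 9646+1458+25·27·18 = 23254; k=5: (M1..M5)·(M6..M6) → 2928+0+25·3·18 = 4278.
Best split is after M5, i.e. k = 5.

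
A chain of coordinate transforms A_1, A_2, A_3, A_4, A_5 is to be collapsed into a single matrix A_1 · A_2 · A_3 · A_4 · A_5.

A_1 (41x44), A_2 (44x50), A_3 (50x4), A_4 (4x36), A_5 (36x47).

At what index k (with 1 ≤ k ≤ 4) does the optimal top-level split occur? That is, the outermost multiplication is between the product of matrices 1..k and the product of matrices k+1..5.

3

Adjacent pairs: A_1A_2 = 41·44·50 = 90200; A_2A_3 = 44·50·4 = 8800; A_3A_4 = 50·4·36 = 7200; A_4A_5 = 4·36·47 = 6768.
Length 3: A_1..A_3: k=1: 0+8800+41·44·4=16016; k=2: 90200+0+41·50·4=98400 → min 16016 | A_2..A_4: k=2: 0+7200+44·50·36=86400; k=3: 8800+0+44·4·36=15136 → min 15136 | A_3..A_5: k=3: 0+6768+50·4·47=16168; k=4: 7200+0+50·36·47=91800 → min 16168.
Length 4: A_1..A_4: k=1: 0+15136+41·44·36=80080; k=2: 90200+7200+41·50·36=171200; k=3: 16016+0+41·4·36=21920 → min 21920 | A_2..A_5: k=2: 0+16168+44·50·47=119568; k=3: 8800+6768+44·4·47=23840; k=4: 15136+0+44·36·47=89584 → min 23840.
Top-level splits: k=1: (A_1..A_1)·(A_2..A_5) → 0+23840+41·44·47 = 108628; k=2: (A_1..A_2)·(A_3..A_5) → 90200+16168+41·50·47 = 202718; k=3: (A_1..A_3)·(A_4..A_5) → 16016+6768+41·4·47 = 30492; k=4: (A_1..A_4)·(A_5..A_5) → 21920+0+41·36·47 = 91292.
Best split is after A_3, i.e. k = 3.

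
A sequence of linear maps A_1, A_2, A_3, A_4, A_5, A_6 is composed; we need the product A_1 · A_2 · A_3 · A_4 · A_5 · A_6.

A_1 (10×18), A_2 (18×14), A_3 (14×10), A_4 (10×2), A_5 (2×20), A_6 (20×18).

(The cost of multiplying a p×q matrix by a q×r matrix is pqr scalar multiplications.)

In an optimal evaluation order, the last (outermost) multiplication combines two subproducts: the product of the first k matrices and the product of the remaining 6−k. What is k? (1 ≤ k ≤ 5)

4

Adjacent pairs: A_1A_2 = 10·18·14 = 2520; A_2A_3 = 18·14·10 = 2520; A_3A_4 = 14·10·2 = 280; A_4A_5 = 10·2·20 = 400; A_5A_6 = 2·20·18 = 720.
Length 3: A_1..A_3: k=1: 0+2520+10·18·10=4320; k=2: 2520+0+10·14·10=3920 → min 3920 | A_2..A_4: k=2: 0+280+18·14·2=784; k=3: 2520+0+18·10·2=2880 → min 784 | A_3..A_5: k=3: 0+400+14·10·20=3200; k=4: 280+0+14·2·20=840 → min 840 | A_4..A_6: k=4: 0+720+10·2·18=1080; k=5: 400+0+10·20·18=4000 → min 1080.
Length 4: A_1..A_4: k=1: 0+784+10·18·2=1144; k=2: 2520+280+10·14·2=3080; k=3: 3920+0+10·10·2=4120 → min 1144 | A_2..A_5: k=2: 0+840+18·14·20=5880; k=3: 2520+400+18·10·20=6520; k=4: 784+0+18·2·20=1504 → min 1504 | A_3..A_6: k=3: 0+1080+14·10·18=3600; k=4: 280+720+14·2·18=1504; k=5: 840+0+14·20·18=5880 → min 1504.
Length 5: A_1..A_5: k=1: 0+1504+10·18·20=5104; k=2: 2520+840+10·14·20=6160; k=3: 3920+400+10·10·20=6320; k=4: 1144+0+10·2·20=1544 → min 1544 | A_2..A_6: k=2: 0+1504+18·14·18=6040; k=3: 2520+1080+18·10·18=6840; k=4: 784+720+18·2·18=2152; k=5: 1504+0+18·20·18=7984 → min 2152.
Top-level splits: k=1: (A_1..A_1)·(A_2..A_6) → 0+2152+10·18·18 = 5392; k=2: (A_1..A_2)·(A_3..A_6) → 2520+1504+10·14·18 = 6544; k=3: (A_1..A_3)·(A_4..A_6) → 3920+1080+10·10·18 = 6800; k=4: (A_1..A_4)·(A_5..A_6) → 1144+720+10·2·18 = 2224; k=5: (A_1..A_5)·(A_6..A_6) → 1544+0+10·20·18 = 5144.
Best split is after A_4, i.e. k = 4.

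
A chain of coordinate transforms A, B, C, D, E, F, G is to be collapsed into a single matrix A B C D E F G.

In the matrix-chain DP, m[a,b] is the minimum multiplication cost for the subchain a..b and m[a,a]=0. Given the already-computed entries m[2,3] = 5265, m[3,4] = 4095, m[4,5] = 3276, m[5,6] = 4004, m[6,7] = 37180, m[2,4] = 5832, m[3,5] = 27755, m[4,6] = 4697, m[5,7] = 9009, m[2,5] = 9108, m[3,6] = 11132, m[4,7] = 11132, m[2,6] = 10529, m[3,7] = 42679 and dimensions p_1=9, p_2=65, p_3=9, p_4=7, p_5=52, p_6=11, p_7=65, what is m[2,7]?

16964

m[2,7] = min over k∈[2,6] of m[2,k]+m[k+1,7]+p_{1}·p_k·p_{7}.
k=2: 0 + 42679 + 9·65·65 = 80704; k=3: 5265 + 11132 + 9·9·65 = 21662; k=4: 5832 + 9009 + 9·7·65 = 18936; k=5: 9108 + 37180 + 9·52·65 = 76708; k=6: 10529 + 0 + 9·11·65 = 16964.
Minimum: 16964 at k=6.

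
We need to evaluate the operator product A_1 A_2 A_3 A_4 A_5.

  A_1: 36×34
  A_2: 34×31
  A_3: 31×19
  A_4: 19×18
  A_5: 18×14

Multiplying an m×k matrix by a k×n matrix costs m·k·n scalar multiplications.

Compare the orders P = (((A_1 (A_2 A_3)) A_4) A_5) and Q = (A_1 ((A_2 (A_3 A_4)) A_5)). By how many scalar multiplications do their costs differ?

9388

Order P = (((A_1 (A_2 A_3)) A_4) A_5): (A_2 A_3): 34×31 by 31×19 → 34×19, cost 34·31·19 = 20026; (A_1 (A_2 A_3)): 36×34 by 34×19 → 36×19, cost 36·34·19 = 23256; cumulative 43282; ((A_1 (A_2 A_3)) A_4): 36×19 by 19×18 → 36×18, cost 36·19·18 = 12312; cumulative 55594; (((A_1 (A_2 A_3)) A_4) A_5): 36×18 by 18×14 → 36×14, cost 36·18·14 = 9072; cumulative 64666. Total 64666.
Order Q = (A_1 ((A_2 (A_3 A_4)) A_5)): (A_3 A_4): 31×19 by 19×18 → 31×18, cost 31·19·18 = 10602; (A_2 (A_3 A_4)): 34×31 by 31×18 → 34×18, cost 34·31·18 = 18972; cumulative 29574; ((A_2 (A_3 A_4)) A_5): 34×18 by 18×14 → 34×14, cost 34·18·14 = 8568; cumulative 38142; (A_1 ((A_2 (A_3 A_4)) A_5)): 36×34 by 34×14 → 36×14, cost 36·34·14 = 17136; cumulative 55278. Total 55278.
Difference: |64666 − 55278| = 9388.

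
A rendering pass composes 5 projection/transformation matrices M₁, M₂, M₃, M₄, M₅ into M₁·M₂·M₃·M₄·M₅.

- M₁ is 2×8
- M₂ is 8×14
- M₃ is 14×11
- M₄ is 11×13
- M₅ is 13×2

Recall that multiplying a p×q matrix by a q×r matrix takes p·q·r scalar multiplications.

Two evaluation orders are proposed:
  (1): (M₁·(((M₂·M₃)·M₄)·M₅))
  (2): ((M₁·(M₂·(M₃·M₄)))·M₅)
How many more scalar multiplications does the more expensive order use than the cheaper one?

1102

Order (1) = (M₁·(((M₂·M₃)·M₄)·M₅)): (M₂·M₃): 8×14 by 14×11 → 8×11, cost 8·14·11 = 1232; ((M₂·M₃)·M₄): 8×11 by 11×13 → 8×13, cost 8·11·13 = 1144; cumulative 2376; (((M₂·M₃)·M₄)·M₅): 8×13 by 13×2 → 8×2, cost 8·13·2 = 208; cumulative 2584; (M₁·(((M₂·M₃)·M₄)·M₅)): 2×8 by 8×2 → 2×2, cost 2·8·2 = 32; cumulative 2616. Total 2616.
Order (2) = ((M₁·(M₂·(M₃·M₄)))·M₅): (M₃·M₄): 14×11 by 11×13 → 14×13, cost 14·11·13 = 2002; (M₂·(M₃·M₄)): 8×14 by 14×13 → 8×13, cost 8·14·13 = 1456; cumulative 3458; (M₁·(M₂·(M₃·M₄))): 2×8 by 8×13 → 2×13, cost 2·8·13 = 208; cumulative 3666; ((M₁·(M₂·(M₃·M₄)))·M₅): 2×13 by 13×2 → 2×2, cost 2·13·2 = 52; cumulative 3718. Total 3718.
Difference: |2616 − 3718| = 1102.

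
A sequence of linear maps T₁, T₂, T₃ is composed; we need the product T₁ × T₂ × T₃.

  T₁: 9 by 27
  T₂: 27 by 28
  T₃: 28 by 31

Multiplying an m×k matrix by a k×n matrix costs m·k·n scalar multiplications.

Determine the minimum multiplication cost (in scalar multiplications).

14616

Order (T₁ × (T₂ × T₃)): (T₂ × T₃): 27×28 by 28×31 → 27×31, cost 27·28·31 = 23436; (T₁ × (T₂ × T₃)): 9×27 by 27×31 → 9×31, cost 9·27·31 = 7533; cumulative 30969. Total 30969.
Order ((T₁ × T₂) × T₃): (T₁ × T₂): 9×27 by 27×28 → 9×28, cost 9·27·28 = 6804; ((T₁ × T₂) × T₃): 9×28 by 28×31 → 9×31, cost 9·28·31 = 7812; cumulative 14616. Total 14616.
Minimum: 14616.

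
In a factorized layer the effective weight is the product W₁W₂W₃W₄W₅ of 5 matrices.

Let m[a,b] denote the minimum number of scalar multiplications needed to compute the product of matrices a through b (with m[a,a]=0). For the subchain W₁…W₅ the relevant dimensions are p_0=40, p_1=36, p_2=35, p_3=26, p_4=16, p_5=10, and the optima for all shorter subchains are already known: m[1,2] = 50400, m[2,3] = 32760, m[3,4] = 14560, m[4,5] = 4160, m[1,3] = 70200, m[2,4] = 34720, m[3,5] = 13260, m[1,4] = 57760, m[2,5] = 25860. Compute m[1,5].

40260

m[1,5] = min over k∈[1,4] of m[1,k]+m[k+1,5]+p_{0}·p_k·p_{5}.
k=1: 0 + 25860 + 40·36·10 = 40260; k=2: 50400 + 13260 + 40·35·10 = 77660; k=3: 70200 + 4160 + 40·26·10 = 84760; k=4: 57760 + 0 + 40·16·10 = 64160.
Minimum: 40260 at k=1.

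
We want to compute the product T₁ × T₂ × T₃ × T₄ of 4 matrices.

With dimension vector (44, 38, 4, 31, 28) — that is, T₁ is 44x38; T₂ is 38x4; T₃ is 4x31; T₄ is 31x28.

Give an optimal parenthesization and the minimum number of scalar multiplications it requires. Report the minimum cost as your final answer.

Adjacent pairs: T₁T₂ = 44·38·4 = 6688; T₂T₃ = 38·4·31 = 4712; T₃T₄ = 4·31·28 = 3472.
Length 3: T₁..T₃: k=1: 0+4712+44·38·31=56544; k=2: 6688+0+44·4·31=12144 → min 12144 | T₂..T₄: k=2: 0+3472+38·4·28=7728; k=3: 4712+0+38·31·28=37696 → min 7728.
Length 4: T₁..T₄: k=1: 0+7728+44·38·28=54544; k=2: 6688+3472+44·4·28=15088; k=3: 12144+0+44·31·28=50336 → min 15088.
Optimal parenthesization: ((T₁ × T₂) × (T₃ × T₄)) with cost 15088.

15088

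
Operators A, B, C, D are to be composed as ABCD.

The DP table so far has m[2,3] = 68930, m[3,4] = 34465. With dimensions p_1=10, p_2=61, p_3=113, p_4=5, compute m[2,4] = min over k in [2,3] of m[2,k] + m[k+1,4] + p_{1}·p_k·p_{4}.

m[2,4] = min over k∈[2,3] of m[2,k]+m[k+1,4]+p_{1}·p_k·p_{4}.
k=2: 0 + 34465 + 10·61·5 = 37515; k=3: 68930 + 0 + 10·113·5 = 74580.
Minimum: 37515 at k=2.

37515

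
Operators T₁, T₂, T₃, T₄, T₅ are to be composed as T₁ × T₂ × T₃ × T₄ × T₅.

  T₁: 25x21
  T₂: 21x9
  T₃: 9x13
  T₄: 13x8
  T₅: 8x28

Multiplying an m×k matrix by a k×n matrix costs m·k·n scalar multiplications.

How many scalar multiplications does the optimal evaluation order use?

Adjacent pairs: T₁T₂ = 25·21·9 = 4725; T₂T₃ = 21·9·13 = 2457; T₃T₄ = 9·13·8 = 936; T₄T₅ = 13·8·28 = 2912.
Length 3: T₁..T₃: k=1: 0+2457+25·21·13=9282; k=2: 4725+0+25·9·13=7650 → min 7650 | T₂..T₄: k=2: 0+936+21·9·8=2448; k=3: 2457+0+21·13·8=4641 → min 2448 | T₃..T₅: k=3: 0+2912+9·13·28=6188; k=4: 936+0+9·8·28=2952 → min 2952.
Length 4: T₁..T₄: k=1: 0+2448+25·21·8=6648; k=2: 4725+936+25·9·8=7461; k=3: 7650+0+25·13·8=10250 → min 6648 | T₂..T₅: k=2: 0+2952+21·9·28=8244; k=3: 2457+2912+21·13·28=13013; k=4: 2448+0+21·8·28=7152 → min 7152.
Length 5: T₁..T₅: k=1: 0+7152+25·21·28=21852; k=2: 4725+2952+25·9·28=13977; k=3: 7650+2912+25·13·28=19662; k=4: 6648+0+25·8·28=12248 → min 12248.
Optimal order: ((T₁ × (T₂ × (T₃ × T₄))) × T₅) with cost 12248.

12248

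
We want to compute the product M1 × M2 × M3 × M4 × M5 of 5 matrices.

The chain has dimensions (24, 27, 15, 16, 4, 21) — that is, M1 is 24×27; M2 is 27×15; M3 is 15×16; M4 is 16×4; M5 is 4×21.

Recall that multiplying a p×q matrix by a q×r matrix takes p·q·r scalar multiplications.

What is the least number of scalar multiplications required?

7188

Adjacent pairs: M1M2 = 24·27·15 = 9720; M2M3 = 27·15·16 = 6480; M3M4 = 15·16·4 = 960; M4M5 = 16·4·21 = 1344.
Length 3: M1..M3: k=1: 0+6480+24·27·16=16848; k=2: 9720+0+24·15·16=15480 → min 15480 | M2..M4: k=2: 0+960+27·15·4=2580; k=3: 6480+0+27·16·4=8208 → min 2580 | M3..M5: k=3: 0+1344+15·16·21=6384; k=4: 960+0+15·4·21=2220 → min 2220.
Length 4: M1..M4: k=1: 0+2580+24·27·4=5172; k=2: 9720+960+24·15·4=12120; k=3: 15480+0+24·16·4=17016 → min 5172 | M2..M5: k=2: 0+2220+27·15·21=10725; k=3: 6480+1344+27·16·21=16896; k=4: 2580+0+27·4·21=4848 → min 4848.
Length 5: M1..M5: k=1: 0+4848+24·27·21=18456; k=2: 9720+2220+24·15·21=19500; k=3: 15480+1344+24·16·21=24888; k=4: 5172+0+24·4·21=7188 → min 7188.
Optimal order: ((M1 × (M2 × (M3 × M4))) × M5) with cost 7188.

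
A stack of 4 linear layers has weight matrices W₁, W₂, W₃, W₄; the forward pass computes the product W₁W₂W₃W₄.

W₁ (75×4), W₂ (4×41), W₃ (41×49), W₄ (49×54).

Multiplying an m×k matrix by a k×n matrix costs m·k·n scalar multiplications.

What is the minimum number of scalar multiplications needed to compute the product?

Adjacent pairs: W₁W₂ = 75·4·41 = 12300; W₂W₃ = 4·41·49 = 8036; W₃W₄ = 41·49·54 = 108486.
Length 3: W₁..W₃: k=1: 0+8036+75·4·49=22736; k=2: 12300+0+75·41·49=162975 → min 22736 | W₂..W₄: k=2: 0+108486+4·41·54=117342; k=3: 8036+0+4·49·54=18620 → min 18620.
Length 4: W₁..W₄: k=1: 0+18620+75·4·54=34820; k=2: 12300+108486+75·41·54=286836; k=3: 22736+0+75·49·54=221186 → min 34820.
Optimal order: (W₁((W₂W₃)W₄)) with cost 34820.

34820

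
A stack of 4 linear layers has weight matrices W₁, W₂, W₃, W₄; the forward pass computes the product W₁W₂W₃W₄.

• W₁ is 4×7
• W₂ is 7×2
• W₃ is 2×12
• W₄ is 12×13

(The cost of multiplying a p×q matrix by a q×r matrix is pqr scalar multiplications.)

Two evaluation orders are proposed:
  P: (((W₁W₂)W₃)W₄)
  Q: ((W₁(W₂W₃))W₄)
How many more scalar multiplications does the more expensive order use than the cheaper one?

352

Order P = (((W₁W₂)W₃)W₄): (W₁W₂): 4×7 by 7×2 → 4×2, cost 4·7·2 = 56; ((W₁W₂)W₃): 4×2 by 2×12 → 4×12, cost 4·2·12 = 96; cumulative 152; (((W₁W₂)W₃)W₄): 4×12 by 12×13 → 4×13, cost 4·12·13 = 624; cumulative 776. Total 776.
Order Q = ((W₁(W₂W₃))W₄): (W₂W₃): 7×2 by 2×12 → 7×12, cost 7·2·12 = 168; (W₁(W₂W₃)): 4×7 by 7×12 → 4×12, cost 4·7·12 = 336; cumulative 504; ((W₁(W₂W₃))W₄): 4×12 by 12×13 → 4×13, cost 4·12·13 = 624; cumulative 1128. Total 1128.
Difference: |776 − 1128| = 352.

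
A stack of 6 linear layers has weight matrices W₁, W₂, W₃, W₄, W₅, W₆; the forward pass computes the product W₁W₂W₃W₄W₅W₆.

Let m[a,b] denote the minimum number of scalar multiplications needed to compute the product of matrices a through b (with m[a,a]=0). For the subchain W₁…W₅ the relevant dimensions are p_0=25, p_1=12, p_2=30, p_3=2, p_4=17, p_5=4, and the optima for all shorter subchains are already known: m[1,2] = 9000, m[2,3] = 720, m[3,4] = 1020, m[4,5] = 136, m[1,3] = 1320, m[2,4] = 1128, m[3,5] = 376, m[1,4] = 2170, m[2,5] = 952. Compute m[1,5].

m[1,5] = min over k∈[1,4] of m[1,k]+m[k+1,5]+p_{0}·p_k·p_{5}.
k=1: 0 + 952 + 25·12·4 = 2152; k=2: 9000 + 376 + 25·30·4 = 12376; k=3: 1320 + 136 + 25·2·4 = 1656; k=4: 2170 + 0 + 25·17·4 = 3870.
Minimum: 1656 at k=3.

1656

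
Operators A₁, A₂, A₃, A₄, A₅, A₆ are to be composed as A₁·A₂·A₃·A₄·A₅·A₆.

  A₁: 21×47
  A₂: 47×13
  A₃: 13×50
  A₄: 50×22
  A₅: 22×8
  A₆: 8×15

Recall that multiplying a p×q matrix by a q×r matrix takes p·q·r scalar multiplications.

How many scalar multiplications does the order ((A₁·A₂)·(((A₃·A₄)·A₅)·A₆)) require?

(A₁·A₂): 21×47 by 47×13 → 21×13, cost 21·47·13 = 12831
(A₃·A₄): 13×50 by 50×22 → 13×22, cost 13·50·22 = 14300
((A₃·A₄)·A₅): 13×22 by 22×8 → 13×8, cost 13·22·8 = 2288; cumulative 16588
(((A₃·A₄)·A₅)·A₆): 13×8 by 8×15 → 13×15, cost 13·8·15 = 1560; cumulative 18148
((A₁·A₂)·(((A₃·A₄)·A₅)·A₆)): 21×13 by 13×15 → 21×15, cost 21·13·15 = 4095; cumulative 35074
Total: 35074 scalar multiplications.

35074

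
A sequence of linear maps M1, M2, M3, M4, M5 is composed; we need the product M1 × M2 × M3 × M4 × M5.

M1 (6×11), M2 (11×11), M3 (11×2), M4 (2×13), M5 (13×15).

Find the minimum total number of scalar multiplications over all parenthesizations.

944

Adjacent pairs: M1M2 = 6·11·11 = 726; M2M3 = 11·11·2 = 242; M3M4 = 11·2·13 = 286; M4M5 = 2·13·15 = 390.
Length 3: M1..M3: k=1: 0+242+6·11·2=374; k=2: 726+0+6·11·2=858 → min 374 | M2..M4: k=2: 0+286+11·11·13=1859; k=3: 242+0+11·2·13=528 → min 528 | M3..M5: k=3: 0+390+11·2·15=720; k=4: 286+0+11·13·15=2431 → min 720.
Length 4: M1..M4: k=1: 0+528+6·11·13=1386; k=2: 726+286+6·11·13=1870; k=3: 374+0+6·2·13=530 → min 530 | M2..M5: k=2: 0+720+11·11·15=2535; k=3: 242+390+11·2·15=962; k=4: 528+0+11·13·15=2673 → min 962.
Length 5: M1..M5: k=1: 0+962+6·11·15=1952; k=2: 726+720+6·11·15=2436; k=3: 374+390+6·2·15=944; k=4: 530+0+6·13·15=1700 → min 944.
Optimal order: ((M1 × (M2 × M3)) × (M4 × M5)) with cost 944.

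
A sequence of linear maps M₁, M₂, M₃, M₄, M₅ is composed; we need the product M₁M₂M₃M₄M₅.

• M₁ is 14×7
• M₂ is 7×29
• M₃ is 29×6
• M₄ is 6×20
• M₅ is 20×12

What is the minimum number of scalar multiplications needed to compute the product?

Adjacent pairs: M₁M₂ = 14·7·29 = 2842; M₂M₃ = 7·29·6 = 1218; M₃M₄ = 29·6·20 = 3480; M₄M₅ = 6·20·12 = 1440.
Length 3: M₁..M₃: k=1: 0+1218+14·7·6=1806; k=2: 2842+0+14·29·6=5278 → min 1806 | M₂..M₄: k=2: 0+3480+7·29·20=7540; k=3: 1218+0+7·6·20=2058 → min 2058 | M₃..M₅: k=3: 0+1440+29·6·12=3528; k=4: 3480+0+29·20·12=10440 → min 3528.
Length 4: M₁..M₄: k=1: 0+2058+14·7·20=4018; k=2: 2842+3480+14·29·20=14442; k=3: 1806+0+14·6·20=3486 → min 3486 | M₂..M₅: k=2: 0+3528+7·29·12=5964; k=3: 1218+1440+7·6·12=3162; k=4: 2058+0+7·20·12=3738 → min 3162.
Length 5: M₁..M₅: k=1: 0+3162+14·7·12=4338; k=2: 2842+3528+14·29·12=11242; k=3: 1806+1440+14·6·12=4254; k=4: 3486+0+14·20·12=6846 → min 4254.
Optimal order: ((M₁(M₂M₃))(M₄M₅)) with cost 4254.

4254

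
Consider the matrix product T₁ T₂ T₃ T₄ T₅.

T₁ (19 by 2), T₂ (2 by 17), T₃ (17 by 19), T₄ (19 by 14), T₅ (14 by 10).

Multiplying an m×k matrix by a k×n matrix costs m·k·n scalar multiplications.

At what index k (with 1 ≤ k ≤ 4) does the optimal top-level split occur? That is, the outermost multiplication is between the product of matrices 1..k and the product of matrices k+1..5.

Adjacent pairs: T₁T₂ = 19·2·17 = 646; T₂T₃ = 2·17·19 = 646; T₃T₄ = 17·19·14 = 4522; T₄T₅ = 19·14·10 = 2660.
Length 3: T₁..T₃: k=1: 0+646+19·2·19=1368; k=2: 646+0+19·17·19=6783 → min 1368 | T₂..T₄: k=2: 0+4522+2·17·14=4998; k=3: 646+0+2·19·14=1178 → min 1178 | T₃..T₅: k=3: 0+2660+17·19·10=5890; k=4: 4522+0+17·14·10=6902 → min 5890.
Length 4: T₁..T₄: k=1: 0+1178+19·2·14=1710; k=2: 646+4522+19·17·14=9690; k=3: 1368+0+19·19·14=6422 → min 1710 | T₂..T₅: k=2: 0+5890+2·17·10=6230; k=3: 646+2660+2·19·10=3686; k=4: 1178+0+2·14·10=1458 → min 1458.
Top-level splits: k=1: (T₁..T₁)·(T₂..T₅) → 0+1458+19·2·10 = 1838; k=2: (T₁..T₂)·(T₃..T₅) → 646+5890+19·17·10 = 9766; k=3: (T₁..T₃)·(T₄..T₅) → 1368+2660+19·19·10 = 7638; k=4: (T₁..T₄)·(T₅..T₅) → 1710+0+19·14·10 = 4370.
Best split is after T₁, i.e. k = 1.

1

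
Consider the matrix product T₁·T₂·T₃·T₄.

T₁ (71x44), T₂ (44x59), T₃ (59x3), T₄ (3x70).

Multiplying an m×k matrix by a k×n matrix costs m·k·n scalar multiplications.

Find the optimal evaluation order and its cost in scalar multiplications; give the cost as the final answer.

Adjacent pairs: T₁T₂ = 71·44·59 = 184316; T₂T₃ = 44·59·3 = 7788; T₃T₄ = 59·3·70 = 12390.
Length 3: T₁..T₃: k=1: 0+7788+71·44·3=17160; k=2: 184316+0+71·59·3=196883 → min 17160 | T₂..T₄: k=2: 0+12390+44·59·70=194110; k=3: 7788+0+44·3·70=17028 → min 17028.
Length 4: T₁..T₄: k=1: 0+17028+71·44·70=235708; k=2: 184316+12390+71·59·70=489936; k=3: 17160+0+71·3·70=32070 → min 32070.
Optimal parenthesization: ((T₁·(T₂·T₃))·T₄) with cost 32070.

32070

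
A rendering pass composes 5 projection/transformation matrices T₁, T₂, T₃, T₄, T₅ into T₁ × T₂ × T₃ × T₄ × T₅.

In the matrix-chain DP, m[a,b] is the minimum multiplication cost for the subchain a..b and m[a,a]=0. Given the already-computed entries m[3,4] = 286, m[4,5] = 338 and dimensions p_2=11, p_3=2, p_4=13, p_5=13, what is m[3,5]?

m[3,5] = min over k∈[3,4] of m[3,k]+m[k+1,5]+p_{2}·p_k·p_{5}.
k=3: 0 + 338 + 11·2·13 = 624; k=4: 286 + 0 + 11·13·13 = 2145.
Minimum: 624 at k=3.

624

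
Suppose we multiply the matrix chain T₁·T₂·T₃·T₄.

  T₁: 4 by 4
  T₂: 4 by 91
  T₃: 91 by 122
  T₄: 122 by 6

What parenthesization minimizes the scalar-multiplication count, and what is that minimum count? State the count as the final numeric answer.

Adjacent pairs: T₁T₂ = 4·4·91 = 1456; T₂T₃ = 4·91·122 = 44408; T₃T₄ = 91·122·6 = 66612.
Length 3: T₁..T₃: k=1: 0+44408+4·4·122=46360; k=2: 1456+0+4·91·122=45864 → min 45864 | T₂..T₄: k=2: 0+66612+4·91·6=68796; k=3: 44408+0+4·122·6=47336 → min 47336.
Length 4: T₁..T₄: k=1: 0+47336+4·4·6=47432; k=2: 1456+66612+4·91·6=70252; k=3: 45864+0+4·122·6=48792 → min 47432.
Optimal parenthesization: (T₁·((T₂·T₃)·T₄)) with cost 47432.

47432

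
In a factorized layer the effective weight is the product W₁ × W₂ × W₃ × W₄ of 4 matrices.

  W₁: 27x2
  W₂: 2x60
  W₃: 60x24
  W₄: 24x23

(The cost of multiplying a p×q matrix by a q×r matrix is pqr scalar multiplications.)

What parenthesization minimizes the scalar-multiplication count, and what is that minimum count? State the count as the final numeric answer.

5226

Adjacent pairs: W₁W₂ = 27·2·60 = 3240; W₂W₃ = 2·60·24 = 2880; W₃W₄ = 60·24·23 = 33120.
Length 3: W₁..W₃: k=1: 0+2880+27·2·24=4176; k=2: 3240+0+27·60·24=42120 → min 4176 | W₂..W₄: k=2: 0+33120+2·60·23=35880; k=3: 2880+0+2·24·23=3984 → min 3984.
Length 4: W₁..W₄: k=1: 0+3984+27·2·23=5226; k=2: 3240+33120+27·60·23=73620; k=3: 4176+0+27·24·23=19080 → min 5226.
Optimal parenthesization: (W₁ × ((W₂ × W₃) × W₄)) with cost 5226.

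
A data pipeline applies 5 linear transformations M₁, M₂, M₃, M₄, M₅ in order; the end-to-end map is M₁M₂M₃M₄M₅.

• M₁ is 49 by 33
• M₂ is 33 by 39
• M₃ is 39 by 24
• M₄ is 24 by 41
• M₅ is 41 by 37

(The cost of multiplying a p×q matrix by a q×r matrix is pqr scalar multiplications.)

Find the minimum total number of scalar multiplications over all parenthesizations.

Adjacent pairs: M₁M₂ = 49·33·39 = 63063; M₂M₃ = 33·39·24 = 30888; M₃M₄ = 39·24·41 = 38376; M₄M₅ = 24·41·37 = 36408.
Length 3: M₁..M₃: k=1: 0+30888+49·33·24=69696; k=2: 63063+0+49·39·24=108927 → min 69696 | M₂..M₄: k=2: 0+38376+33·39·41=91143; k=3: 30888+0+33·24·41=63360 → min 63360 | M₃..M₅: k=3: 0+36408+39·24·37=71040; k=4: 38376+0+39·41·37=97539 → min 71040.
Length 4: M₁..M₄: k=1: 0+63360+49·33·41=129657; k=2: 63063+38376+49·39·41=179790; k=3: 69696+0+49·24·41=117912 → min 117912 | M₂..M₅: k=2: 0+71040+33·39·37=118659; k=3: 30888+36408+33·24·37=96600; k=4: 63360+0+33·41·37=113421 → min 96600.
Length 5: M₁..M₅: k=1: 0+96600+49·33·37=156429; k=2: 63063+71040+49·39·37=204810; k=3: 69696+36408+49·24·37=149616; k=4: 117912+0+49·41·37=192245 → min 149616.
Optimal order: ((M₁(M₂M₃))(M₄M₅)) with cost 149616.

149616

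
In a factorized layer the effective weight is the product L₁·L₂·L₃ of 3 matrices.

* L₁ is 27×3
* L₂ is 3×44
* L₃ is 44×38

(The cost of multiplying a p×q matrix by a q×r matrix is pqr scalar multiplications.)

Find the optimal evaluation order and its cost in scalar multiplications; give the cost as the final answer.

(L₁·(L₂·L₃)): cost 8094.
((L₁·L₂)·L₃): cost 48708.
Optimal: (L₁·(L₂·L₃)) with cost 8094.

8094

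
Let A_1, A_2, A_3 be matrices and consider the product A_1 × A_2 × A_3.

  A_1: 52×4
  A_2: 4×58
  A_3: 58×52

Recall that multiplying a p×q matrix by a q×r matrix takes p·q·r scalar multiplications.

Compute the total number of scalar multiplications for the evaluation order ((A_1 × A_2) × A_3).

168896

(A_1 × A_2): 52×4 by 4×58 → 52×58, cost 52·4·58 = 12064
((A_1 × A_2) × A_3): 52×58 by 58×52 → 52×52, cost 52·58·52 = 156832; cumulative 168896
Total: 168896 scalar multiplications.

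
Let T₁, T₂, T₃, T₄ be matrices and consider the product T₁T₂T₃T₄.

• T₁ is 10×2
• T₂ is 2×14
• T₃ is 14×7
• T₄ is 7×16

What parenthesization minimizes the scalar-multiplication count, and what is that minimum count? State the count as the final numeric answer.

740

Adjacent pairs: T₁T₂ = 10·2·14 = 280; T₂T₃ = 2·14·7 = 196; T₃T₄ = 14·7·16 = 1568.
Length 3: T₁..T₃: k=1: 0+196+10·2·7=336; k=2: 280+0+10·14·7=1260 → min 336 | T₂..T₄: k=2: 0+1568+2·14·16=2016; k=3: 196+0+2·7·16=420 → min 420.
Length 4: T₁..T₄: k=1: 0+420+10·2·16=740; k=2: 280+1568+10·14·16=4088; k=3: 336+0+10·7·16=1456 → min 740.
Optimal parenthesization: (T₁((T₂T₃)T₄)) with cost 740.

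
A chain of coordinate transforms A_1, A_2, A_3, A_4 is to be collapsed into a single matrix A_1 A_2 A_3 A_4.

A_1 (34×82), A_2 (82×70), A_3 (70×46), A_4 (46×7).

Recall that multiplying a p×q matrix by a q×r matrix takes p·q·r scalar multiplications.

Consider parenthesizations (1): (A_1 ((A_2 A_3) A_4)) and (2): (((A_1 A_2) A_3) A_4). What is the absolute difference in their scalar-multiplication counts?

Order (1) = (A_1 ((A_2 A_3) A_4)): (A_2 A_3): 82×70 by 70×46 → 82×46, cost 82·70·46 = 264040; ((A_2 A_3) A_4): 82×46 by 46×7 → 82×7, cost 82·46·7 = 26404; cumulative 290444; (A_1 ((A_2 A_3) A_4)): 34×82 by 82×7 → 34×7, cost 34·82·7 = 19516; cumulative 309960. Total 309960.
Order (2) = (((A_1 A_2) A_3) A_4): (A_1 A_2): 34×82 by 82×70 → 34×70, cost 34·82·70 = 195160; ((A_1 A_2) A_3): 34×70 by 70×46 → 34×46, cost 34·70·46 = 109480; cumulative 304640; (((A_1 A_2) A_3) A_4): 34×46 by 46×7 → 34×7, cost 34·46·7 = 10948; cumulative 315588. Total 315588.
Difference: |309960 − 315588| = 5628.

5628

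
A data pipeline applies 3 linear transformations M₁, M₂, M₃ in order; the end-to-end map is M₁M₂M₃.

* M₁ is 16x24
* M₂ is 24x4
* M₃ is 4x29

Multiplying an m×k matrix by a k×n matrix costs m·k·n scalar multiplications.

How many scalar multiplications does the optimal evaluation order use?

Order (M₁(M₂M₃)): (M₂M₃): 24×4 by 4×29 → 24×29, cost 24·4·29 = 2784; (M₁(M₂M₃)): 16×24 by 24×29 → 16×29, cost 16·24·29 = 11136; cumulative 13920. Total 13920.
Order ((M₁M₂)M₃): (M₁M₂): 16×24 by 24×4 → 16×4, cost 16·24·4 = 1536; ((M₁M₂)M₃): 16×4 by 4×29 → 16×29, cost 16·4·29 = 1856; cumulative 3392. Total 3392.
Minimum: 3392.

3392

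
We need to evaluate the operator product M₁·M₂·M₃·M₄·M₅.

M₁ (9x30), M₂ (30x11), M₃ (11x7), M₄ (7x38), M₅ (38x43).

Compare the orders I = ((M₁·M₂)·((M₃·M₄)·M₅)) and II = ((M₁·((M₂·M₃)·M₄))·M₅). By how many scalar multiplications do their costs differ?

7129

Order I = ((M₁·M₂)·((M₃·M₄)·M₅)): (M₁·M₂): 9×30 by 30×11 → 9×11, cost 9·30·11 = 2970; (M₃·M₄): 11×7 by 7×38 → 11×38, cost 11·7·38 = 2926; ((M₃·M₄)·M₅): 11×38 by 38×43 → 11×43, cost 11·38·43 = 17974; cumulative 20900; ((M₁·M₂)·((M₃·M₄)·M₅)): 9×11 by 11×43 → 9×43, cost 9·11·43 = 4257; cumulative 28127. Total 28127.
Order II = ((M₁·((M₂·M₃)·M₄))·M₅): (M₂·M₃): 30×11 by 11×7 → 30×7, cost 30·11·7 = 2310; ((M₂·M₃)·M₄): 30×7 by 7×38 → 30×38, cost 30·7·38 = 7980; cumulative 10290; (M₁·((M₂·M₃)·M₄)): 9×30 by 30×38 → 9×38, cost 9·30·38 = 10260; cumulative 20550; ((M₁·((M₂·M₃)·M₄))·M₅): 9×38 by 38×43 → 9×43, cost 9·38·43 = 14706; cumulative 35256. Total 35256.
Difference: |28127 − 35256| = 7129.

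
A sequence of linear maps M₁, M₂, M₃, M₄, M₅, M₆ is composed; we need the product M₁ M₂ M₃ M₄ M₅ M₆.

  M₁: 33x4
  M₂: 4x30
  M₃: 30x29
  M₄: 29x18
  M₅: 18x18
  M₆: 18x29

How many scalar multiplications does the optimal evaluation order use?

12780

Adjacent pairs: M₁M₂ = 33·4·30 = 3960; M₂M₃ = 4·30·29 = 3480; M₃M₄ = 30·29·18 = 15660; M₄M₅ = 29·18·18 = 9396; M₅M₆ = 18·18·29 = 9396.
Length 3: M₁..M₃: k=1: 0+3480+33·4·29=7308; k=2: 3960+0+33·30·29=32670 → min 7308 | M₂..M₄: k=2: 0+15660+4·30·18=17820; k=3: 3480+0+4·29·18=5568 → min 5568 | M₃..M₅: k=3: 0+9396+30·29·18=25056; k=4: 15660+0+30·18·18=25380 → min 25056 | M₄..M₆: k=4: 0+9396+29·18·29=24534; k=5: 9396+0+29·18·29=24534 → min 24534.
Length 4: M₁..M₄: k=1: 0+5568+33·4·18=7944; k=2: 3960+15660+33·30·18=37440; k=3: 7308+0+33·29·18=24534 → min 7944 | M₂..M₅: k=2: 0+25056+4·30·18=27216; k=3: 3480+9396+4·29·18=14964; k=4: 5568+0+4·18·18=6864 → min 6864 | M₃..M₆: k=3: 0+24534+30·29·29=49764; k=4: 15660+9396+30·18·29=40716; k=5: 25056+0+30·18·29=40716 → min 40716.
Length 5: M₁..M₅: k=1: 0+6864+33·4·18=9240; k=2: 3960+25056+33·30·18=46836; k=3: 7308+9396+33·29·18=33930; k=4: 7944+0+33·18·18=18636 → min 9240 | M₂..M₆: k=2: 0+40716+4·30·29=44196; k=3: 3480+24534+4·29·29=31378; k=4: 5568+9396+4·18·29=17052; k=5: 6864+0+4·18·29=8952 → min 8952.
Length 6: M₁..M₆: k=1: 0+8952+33·4·29=12780; k=2: 3960+40716+33·30·29=73386; k=3: 7308+24534+33·29·29=59595; k=4: 7944+9396+33·18·29=34566; k=5: 9240+0+33·18·29=26466 → min 12780.
Optimal order: (M₁ ((((M₂ M₃) M₄) M₅) M₆)) with cost 12780.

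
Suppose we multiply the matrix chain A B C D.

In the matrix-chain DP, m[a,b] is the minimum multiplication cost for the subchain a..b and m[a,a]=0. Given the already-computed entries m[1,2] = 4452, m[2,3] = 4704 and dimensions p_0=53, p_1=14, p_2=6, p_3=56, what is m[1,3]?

m[1,3] = min over k∈[1,2] of m[1,k]+m[k+1,3]+p_{0}·p_k·p_{3}.
k=1: 0 + 4704 + 53·14·56 = 46256; k=2: 4452 + 0 + 53·6·56 = 22260.
Minimum: 22260 at k=2.

22260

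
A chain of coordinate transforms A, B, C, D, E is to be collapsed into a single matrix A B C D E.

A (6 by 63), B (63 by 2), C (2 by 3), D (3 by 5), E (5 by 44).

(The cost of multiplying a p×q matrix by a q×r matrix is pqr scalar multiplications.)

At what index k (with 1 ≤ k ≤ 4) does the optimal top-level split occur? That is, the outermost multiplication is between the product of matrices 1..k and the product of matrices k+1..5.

Adjacent pairs: AB = 6·63·2 = 756; BC = 63·2·3 = 378; CD = 2·3·5 = 30; DE = 3·5·44 = 660.
Length 3: A..C: k=1: 0+378+6·63·3=1512; k=2: 756+0+6·2·3=792 → min 792 | B..D: k=2: 0+30+63·2·5=660; k=3: 378+0+63·3·5=1323 → min 660 | C..E: k=3: 0+660+2·3·44=924; k=4: 30+0+2·5·44=470 → min 470.
Length 4: A..D: k=1: 0+660+6·63·5=2550; k=2: 756+30+6·2·5=846; k=3: 792+0+6·3·5=882 → min 846 | B..E: k=2: 0+470+63·2·44=6014; k=3: 378+660+63·3·44=9354; k=4: 660+0+63·5·44=14520 → min 6014.
Top-level splits: k=1: (A..A)·(B..E) → 0+6014+6·63·44 = 22646; k=2: (A..B)·(C..E) → 756+470+6·2·44 = 1754; k=3: (A..C)·(D..E) → 792+660+6·3·44 = 2244; k=4: (A..D)·(E..E) → 846+0+6·5·44 = 2166.
Best split is after B, i.e. k = 2.

2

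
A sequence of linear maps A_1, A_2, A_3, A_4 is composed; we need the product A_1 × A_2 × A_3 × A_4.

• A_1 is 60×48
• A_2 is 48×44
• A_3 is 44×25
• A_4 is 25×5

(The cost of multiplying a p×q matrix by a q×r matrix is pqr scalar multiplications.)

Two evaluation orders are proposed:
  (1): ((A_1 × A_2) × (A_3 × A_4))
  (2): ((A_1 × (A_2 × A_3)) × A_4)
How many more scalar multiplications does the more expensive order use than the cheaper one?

Order (1) = ((A_1 × A_2) × (A_3 × A_4)): (A_1 × A_2): 60×48 by 48×44 → 60×44, cost 60·48·44 = 126720; (A_3 × A_4): 44×25 by 25×5 → 44×5, cost 44·25·5 = 5500; ((A_1 × A_2) × (A_3 × A_4)): 60×44 by 44×5 → 60×5, cost 60·44·5 = 13200; cumulative 145420. Total 145420.
Order (2) = ((A_1 × (A_2 × A_3)) × A_4): (A_2 × A_3): 48×44 by 44×25 → 48×25, cost 48·44·25 = 52800; (A_1 × (A_2 × A_3)): 60×48 by 48×25 → 60×25, cost 60·48·25 = 72000; cumulative 124800; ((A_1 × (A_2 × A_3)) × A_4): 60×25 by 25×5 → 60×5, cost 60·25·5 = 7500; cumulative 132300. Total 132300.
Difference: |145420 − 132300| = 13120.

13120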